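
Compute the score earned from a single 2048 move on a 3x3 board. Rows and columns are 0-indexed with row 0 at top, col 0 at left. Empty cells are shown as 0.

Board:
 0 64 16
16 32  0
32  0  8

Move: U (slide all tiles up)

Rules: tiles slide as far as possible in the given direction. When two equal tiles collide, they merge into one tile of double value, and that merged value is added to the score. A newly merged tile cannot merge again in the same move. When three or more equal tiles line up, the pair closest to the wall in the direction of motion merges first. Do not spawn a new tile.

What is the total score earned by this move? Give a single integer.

Slide up:
col 0: [0, 16, 32] -> [16, 32, 0]  score +0 (running 0)
col 1: [64, 32, 0] -> [64, 32, 0]  score +0 (running 0)
col 2: [16, 0, 8] -> [16, 8, 0]  score +0 (running 0)
Board after move:
16 64 16
32 32  8
 0  0  0

Answer: 0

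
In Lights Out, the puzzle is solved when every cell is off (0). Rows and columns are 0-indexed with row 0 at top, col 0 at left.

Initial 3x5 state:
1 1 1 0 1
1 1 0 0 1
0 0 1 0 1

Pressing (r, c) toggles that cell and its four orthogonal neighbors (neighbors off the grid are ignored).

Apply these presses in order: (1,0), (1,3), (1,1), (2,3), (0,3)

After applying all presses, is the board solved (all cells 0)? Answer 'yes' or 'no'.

Answer: no

Derivation:
After press 1 at (1,0):
0 1 1 0 1
0 0 0 0 1
1 0 1 0 1

After press 2 at (1,3):
0 1 1 1 1
0 0 1 1 0
1 0 1 1 1

After press 3 at (1,1):
0 0 1 1 1
1 1 0 1 0
1 1 1 1 1

After press 4 at (2,3):
0 0 1 1 1
1 1 0 0 0
1 1 0 0 0

After press 5 at (0,3):
0 0 0 0 0
1 1 0 1 0
1 1 0 0 0

Lights still on: 5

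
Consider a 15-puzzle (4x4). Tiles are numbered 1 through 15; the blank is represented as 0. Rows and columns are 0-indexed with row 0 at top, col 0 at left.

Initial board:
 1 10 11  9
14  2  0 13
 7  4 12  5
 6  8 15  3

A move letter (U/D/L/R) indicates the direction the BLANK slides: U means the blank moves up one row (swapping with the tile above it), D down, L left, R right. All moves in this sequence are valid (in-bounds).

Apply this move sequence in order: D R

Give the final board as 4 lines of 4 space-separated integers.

After move 1 (D):
 1 10 11  9
14  2 12 13
 7  4  0  5
 6  8 15  3

After move 2 (R):
 1 10 11  9
14  2 12 13
 7  4  5  0
 6  8 15  3

Answer:  1 10 11  9
14  2 12 13
 7  4  5  0
 6  8 15  3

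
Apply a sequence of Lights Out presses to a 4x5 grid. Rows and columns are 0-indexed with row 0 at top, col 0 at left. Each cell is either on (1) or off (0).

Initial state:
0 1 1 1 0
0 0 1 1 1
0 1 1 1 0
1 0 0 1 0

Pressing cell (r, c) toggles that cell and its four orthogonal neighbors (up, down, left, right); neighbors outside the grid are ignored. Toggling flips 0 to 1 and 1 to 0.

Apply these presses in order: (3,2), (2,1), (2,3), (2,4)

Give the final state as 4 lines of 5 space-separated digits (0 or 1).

Answer: 0 1 1 1 0
0 1 1 0 0
1 0 0 1 0
1 0 1 1 1

Derivation:
After press 1 at (3,2):
0 1 1 1 0
0 0 1 1 1
0 1 0 1 0
1 1 1 0 0

After press 2 at (2,1):
0 1 1 1 0
0 1 1 1 1
1 0 1 1 0
1 0 1 0 0

After press 3 at (2,3):
0 1 1 1 0
0 1 1 0 1
1 0 0 0 1
1 0 1 1 0

After press 4 at (2,4):
0 1 1 1 0
0 1 1 0 0
1 0 0 1 0
1 0 1 1 1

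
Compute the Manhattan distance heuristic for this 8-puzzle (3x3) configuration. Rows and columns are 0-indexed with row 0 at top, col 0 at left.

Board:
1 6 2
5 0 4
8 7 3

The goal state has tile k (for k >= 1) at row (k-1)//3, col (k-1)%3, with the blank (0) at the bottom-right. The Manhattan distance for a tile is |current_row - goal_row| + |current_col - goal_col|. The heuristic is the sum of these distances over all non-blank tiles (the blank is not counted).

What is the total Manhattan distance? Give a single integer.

Answer: 10

Derivation:
Tile 1: (0,0)->(0,0) = 0
Tile 6: (0,1)->(1,2) = 2
Tile 2: (0,2)->(0,1) = 1
Tile 5: (1,0)->(1,1) = 1
Tile 4: (1,2)->(1,0) = 2
Tile 8: (2,0)->(2,1) = 1
Tile 7: (2,1)->(2,0) = 1
Tile 3: (2,2)->(0,2) = 2
Sum: 0 + 2 + 1 + 1 + 2 + 1 + 1 + 2 = 10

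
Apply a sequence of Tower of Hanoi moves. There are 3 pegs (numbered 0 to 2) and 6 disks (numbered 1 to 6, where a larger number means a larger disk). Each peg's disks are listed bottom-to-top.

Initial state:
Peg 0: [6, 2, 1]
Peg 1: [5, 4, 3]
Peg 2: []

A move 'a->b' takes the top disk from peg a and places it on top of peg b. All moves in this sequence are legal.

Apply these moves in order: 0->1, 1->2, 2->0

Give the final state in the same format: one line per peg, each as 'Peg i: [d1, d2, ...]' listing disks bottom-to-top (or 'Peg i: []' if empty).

Answer: Peg 0: [6, 2, 1]
Peg 1: [5, 4, 3]
Peg 2: []

Derivation:
After move 1 (0->1):
Peg 0: [6, 2]
Peg 1: [5, 4, 3, 1]
Peg 2: []

After move 2 (1->2):
Peg 0: [6, 2]
Peg 1: [5, 4, 3]
Peg 2: [1]

After move 3 (2->0):
Peg 0: [6, 2, 1]
Peg 1: [5, 4, 3]
Peg 2: []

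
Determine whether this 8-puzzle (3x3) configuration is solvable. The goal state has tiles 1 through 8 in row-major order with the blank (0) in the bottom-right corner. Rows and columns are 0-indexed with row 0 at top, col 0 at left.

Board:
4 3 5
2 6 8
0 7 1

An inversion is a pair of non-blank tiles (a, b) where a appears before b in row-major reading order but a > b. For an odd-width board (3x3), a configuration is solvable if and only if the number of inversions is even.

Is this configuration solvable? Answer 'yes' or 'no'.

Inversions (pairs i<j in row-major order where tile[i] > tile[j] > 0): 12
12 is even, so the puzzle is solvable.

Answer: yes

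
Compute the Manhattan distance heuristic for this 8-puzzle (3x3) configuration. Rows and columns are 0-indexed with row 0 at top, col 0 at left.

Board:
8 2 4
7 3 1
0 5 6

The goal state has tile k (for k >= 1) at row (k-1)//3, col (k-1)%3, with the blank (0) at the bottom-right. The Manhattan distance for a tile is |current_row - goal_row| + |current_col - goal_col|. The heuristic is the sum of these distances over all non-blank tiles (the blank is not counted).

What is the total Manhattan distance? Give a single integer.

Answer: 14

Derivation:
Tile 8: at (0,0), goal (2,1), distance |0-2|+|0-1| = 3
Tile 2: at (0,1), goal (0,1), distance |0-0|+|1-1| = 0
Tile 4: at (0,2), goal (1,0), distance |0-1|+|2-0| = 3
Tile 7: at (1,0), goal (2,0), distance |1-2|+|0-0| = 1
Tile 3: at (1,1), goal (0,2), distance |1-0|+|1-2| = 2
Tile 1: at (1,2), goal (0,0), distance |1-0|+|2-0| = 3
Tile 5: at (2,1), goal (1,1), distance |2-1|+|1-1| = 1
Tile 6: at (2,2), goal (1,2), distance |2-1|+|2-2| = 1
Sum: 3 + 0 + 3 + 1 + 2 + 3 + 1 + 1 = 14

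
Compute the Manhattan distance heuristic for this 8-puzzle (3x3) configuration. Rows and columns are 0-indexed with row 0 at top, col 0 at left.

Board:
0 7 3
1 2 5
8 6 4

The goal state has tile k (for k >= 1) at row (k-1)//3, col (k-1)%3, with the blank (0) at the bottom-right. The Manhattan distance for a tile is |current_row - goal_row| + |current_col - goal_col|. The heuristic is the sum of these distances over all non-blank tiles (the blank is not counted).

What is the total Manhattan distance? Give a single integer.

Answer: 12

Derivation:
Tile 7: at (0,1), goal (2,0), distance |0-2|+|1-0| = 3
Tile 3: at (0,2), goal (0,2), distance |0-0|+|2-2| = 0
Tile 1: at (1,0), goal (0,0), distance |1-0|+|0-0| = 1
Tile 2: at (1,1), goal (0,1), distance |1-0|+|1-1| = 1
Tile 5: at (1,2), goal (1,1), distance |1-1|+|2-1| = 1
Tile 8: at (2,0), goal (2,1), distance |2-2|+|0-1| = 1
Tile 6: at (2,1), goal (1,2), distance |2-1|+|1-2| = 2
Tile 4: at (2,2), goal (1,0), distance |2-1|+|2-0| = 3
Sum: 3 + 0 + 1 + 1 + 1 + 1 + 2 + 3 = 12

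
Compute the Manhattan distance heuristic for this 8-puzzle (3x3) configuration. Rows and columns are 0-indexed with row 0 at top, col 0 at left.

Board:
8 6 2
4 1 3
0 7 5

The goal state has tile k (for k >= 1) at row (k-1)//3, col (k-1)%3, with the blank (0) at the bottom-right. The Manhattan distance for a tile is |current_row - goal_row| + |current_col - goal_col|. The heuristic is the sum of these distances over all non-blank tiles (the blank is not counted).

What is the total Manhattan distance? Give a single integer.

Answer: 12

Derivation:
Tile 8: at (0,0), goal (2,1), distance |0-2|+|0-1| = 3
Tile 6: at (0,1), goal (1,2), distance |0-1|+|1-2| = 2
Tile 2: at (0,2), goal (0,1), distance |0-0|+|2-1| = 1
Tile 4: at (1,0), goal (1,0), distance |1-1|+|0-0| = 0
Tile 1: at (1,1), goal (0,0), distance |1-0|+|1-0| = 2
Tile 3: at (1,2), goal (0,2), distance |1-0|+|2-2| = 1
Tile 7: at (2,1), goal (2,0), distance |2-2|+|1-0| = 1
Tile 5: at (2,2), goal (1,1), distance |2-1|+|2-1| = 2
Sum: 3 + 2 + 1 + 0 + 2 + 1 + 1 + 2 = 12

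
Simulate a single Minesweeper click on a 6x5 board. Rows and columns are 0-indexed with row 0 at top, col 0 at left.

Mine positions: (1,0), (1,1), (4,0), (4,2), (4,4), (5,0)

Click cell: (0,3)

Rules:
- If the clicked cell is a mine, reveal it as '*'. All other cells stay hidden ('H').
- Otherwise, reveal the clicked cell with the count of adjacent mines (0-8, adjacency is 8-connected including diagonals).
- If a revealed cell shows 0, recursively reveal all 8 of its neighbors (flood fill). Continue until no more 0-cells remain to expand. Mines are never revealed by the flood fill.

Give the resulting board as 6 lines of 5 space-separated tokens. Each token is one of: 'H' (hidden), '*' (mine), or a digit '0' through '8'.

H H 1 0 0
H H 1 0 0
H H 1 0 0
H H 1 2 1
H H H H H
H H H H H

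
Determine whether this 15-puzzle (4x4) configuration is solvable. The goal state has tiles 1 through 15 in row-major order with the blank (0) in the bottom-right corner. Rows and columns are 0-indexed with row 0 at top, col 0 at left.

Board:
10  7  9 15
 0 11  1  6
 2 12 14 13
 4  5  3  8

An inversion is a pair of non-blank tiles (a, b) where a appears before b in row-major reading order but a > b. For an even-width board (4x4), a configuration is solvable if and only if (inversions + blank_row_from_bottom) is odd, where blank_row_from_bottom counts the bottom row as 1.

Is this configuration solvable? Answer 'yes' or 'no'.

Inversions: 59
Blank is in row 1 (0-indexed from top), which is row 3 counting from the bottom (bottom = 1).
59 + 3 = 62, which is even, so the puzzle is not solvable.

Answer: no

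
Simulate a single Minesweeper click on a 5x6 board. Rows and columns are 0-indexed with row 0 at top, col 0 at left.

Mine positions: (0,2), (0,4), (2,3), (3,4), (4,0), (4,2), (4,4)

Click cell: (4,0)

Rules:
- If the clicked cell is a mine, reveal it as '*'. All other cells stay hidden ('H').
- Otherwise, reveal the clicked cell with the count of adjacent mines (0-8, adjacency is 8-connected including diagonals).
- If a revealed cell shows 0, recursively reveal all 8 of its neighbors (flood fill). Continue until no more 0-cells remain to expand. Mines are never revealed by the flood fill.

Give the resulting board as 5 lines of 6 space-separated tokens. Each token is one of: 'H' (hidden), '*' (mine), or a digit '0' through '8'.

H H H H H H
H H H H H H
H H H H H H
H H H H H H
* H H H H H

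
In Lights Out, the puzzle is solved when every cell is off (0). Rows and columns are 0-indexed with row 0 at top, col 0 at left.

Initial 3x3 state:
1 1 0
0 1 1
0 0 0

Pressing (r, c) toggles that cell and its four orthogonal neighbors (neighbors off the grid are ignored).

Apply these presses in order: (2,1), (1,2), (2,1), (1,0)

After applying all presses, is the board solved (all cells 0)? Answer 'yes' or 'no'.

Answer: no

Derivation:
After press 1 at (2,1):
1 1 0
0 0 1
1 1 1

After press 2 at (1,2):
1 1 1
0 1 0
1 1 0

After press 3 at (2,1):
1 1 1
0 0 0
0 0 1

After press 4 at (1,0):
0 1 1
1 1 0
1 0 1

Lights still on: 6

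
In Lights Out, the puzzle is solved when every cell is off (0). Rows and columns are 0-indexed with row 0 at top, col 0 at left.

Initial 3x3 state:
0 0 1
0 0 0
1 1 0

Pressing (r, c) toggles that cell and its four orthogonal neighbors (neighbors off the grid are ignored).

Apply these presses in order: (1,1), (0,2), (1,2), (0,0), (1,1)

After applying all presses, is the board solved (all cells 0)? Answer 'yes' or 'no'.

Answer: no

Derivation:
After press 1 at (1,1):
0 1 1
1 1 1
1 0 0

After press 2 at (0,2):
0 0 0
1 1 0
1 0 0

After press 3 at (1,2):
0 0 1
1 0 1
1 0 1

After press 4 at (0,0):
1 1 1
0 0 1
1 0 1

After press 5 at (1,1):
1 0 1
1 1 0
1 1 1

Lights still on: 7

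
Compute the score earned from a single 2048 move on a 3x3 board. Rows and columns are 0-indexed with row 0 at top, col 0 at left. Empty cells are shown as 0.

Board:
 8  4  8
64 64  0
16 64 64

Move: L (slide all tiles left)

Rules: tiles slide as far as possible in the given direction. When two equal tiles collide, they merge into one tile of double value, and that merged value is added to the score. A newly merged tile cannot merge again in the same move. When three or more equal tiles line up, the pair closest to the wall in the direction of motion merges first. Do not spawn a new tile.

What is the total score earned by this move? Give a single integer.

Slide left:
row 0: [8, 4, 8] -> [8, 4, 8]  score +0 (running 0)
row 1: [64, 64, 0] -> [128, 0, 0]  score +128 (running 128)
row 2: [16, 64, 64] -> [16, 128, 0]  score +128 (running 256)
Board after move:
  8   4   8
128   0   0
 16 128   0

Answer: 256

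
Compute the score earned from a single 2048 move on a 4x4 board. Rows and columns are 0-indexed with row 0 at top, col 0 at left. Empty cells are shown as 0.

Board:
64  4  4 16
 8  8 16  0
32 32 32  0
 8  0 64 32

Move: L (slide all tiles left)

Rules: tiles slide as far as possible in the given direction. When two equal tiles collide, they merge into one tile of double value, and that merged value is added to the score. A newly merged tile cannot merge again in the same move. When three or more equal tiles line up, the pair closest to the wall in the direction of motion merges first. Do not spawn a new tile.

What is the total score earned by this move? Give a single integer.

Answer: 88

Derivation:
Slide left:
row 0: [64, 4, 4, 16] -> [64, 8, 16, 0]  score +8 (running 8)
row 1: [8, 8, 16, 0] -> [16, 16, 0, 0]  score +16 (running 24)
row 2: [32, 32, 32, 0] -> [64, 32, 0, 0]  score +64 (running 88)
row 3: [8, 0, 64, 32] -> [8, 64, 32, 0]  score +0 (running 88)
Board after move:
64  8 16  0
16 16  0  0
64 32  0  0
 8 64 32  0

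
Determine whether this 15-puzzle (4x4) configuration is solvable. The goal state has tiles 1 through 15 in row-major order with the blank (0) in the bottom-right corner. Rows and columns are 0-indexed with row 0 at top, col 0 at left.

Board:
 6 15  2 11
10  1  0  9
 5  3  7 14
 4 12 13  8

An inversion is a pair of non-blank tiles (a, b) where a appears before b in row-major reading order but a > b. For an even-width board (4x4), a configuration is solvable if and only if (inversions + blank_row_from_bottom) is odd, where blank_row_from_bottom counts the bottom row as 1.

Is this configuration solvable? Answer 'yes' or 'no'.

Answer: yes

Derivation:
Inversions: 48
Blank is in row 1 (0-indexed from top), which is row 3 counting from the bottom (bottom = 1).
48 + 3 = 51, which is odd, so the puzzle is solvable.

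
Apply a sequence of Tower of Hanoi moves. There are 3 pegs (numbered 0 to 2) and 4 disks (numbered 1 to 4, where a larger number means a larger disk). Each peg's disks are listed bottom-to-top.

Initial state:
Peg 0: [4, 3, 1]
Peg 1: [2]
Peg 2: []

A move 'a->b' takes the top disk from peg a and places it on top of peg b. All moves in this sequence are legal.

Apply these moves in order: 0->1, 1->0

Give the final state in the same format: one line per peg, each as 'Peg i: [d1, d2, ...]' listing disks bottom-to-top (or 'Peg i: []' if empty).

Answer: Peg 0: [4, 3, 1]
Peg 1: [2]
Peg 2: []

Derivation:
After move 1 (0->1):
Peg 0: [4, 3]
Peg 1: [2, 1]
Peg 2: []

After move 2 (1->0):
Peg 0: [4, 3, 1]
Peg 1: [2]
Peg 2: []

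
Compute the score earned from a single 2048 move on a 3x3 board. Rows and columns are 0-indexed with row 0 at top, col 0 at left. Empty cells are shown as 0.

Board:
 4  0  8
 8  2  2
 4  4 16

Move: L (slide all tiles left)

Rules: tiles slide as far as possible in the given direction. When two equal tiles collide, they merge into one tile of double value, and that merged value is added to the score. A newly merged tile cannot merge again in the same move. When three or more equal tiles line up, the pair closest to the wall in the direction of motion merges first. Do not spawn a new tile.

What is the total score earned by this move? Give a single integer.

Answer: 12

Derivation:
Slide left:
row 0: [4, 0, 8] -> [4, 8, 0]  score +0 (running 0)
row 1: [8, 2, 2] -> [8, 4, 0]  score +4 (running 4)
row 2: [4, 4, 16] -> [8, 16, 0]  score +8 (running 12)
Board after move:
 4  8  0
 8  4  0
 8 16  0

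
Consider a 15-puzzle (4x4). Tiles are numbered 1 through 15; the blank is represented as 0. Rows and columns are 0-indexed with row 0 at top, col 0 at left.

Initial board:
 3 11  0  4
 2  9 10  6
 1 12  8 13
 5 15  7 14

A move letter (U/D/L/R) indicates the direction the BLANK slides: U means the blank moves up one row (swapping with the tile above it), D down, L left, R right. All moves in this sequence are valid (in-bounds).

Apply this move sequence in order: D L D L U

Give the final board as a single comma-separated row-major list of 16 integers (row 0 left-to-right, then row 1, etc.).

After move 1 (D):
 3 11 10  4
 2  9  0  6
 1 12  8 13
 5 15  7 14

After move 2 (L):
 3 11 10  4
 2  0  9  6
 1 12  8 13
 5 15  7 14

After move 3 (D):
 3 11 10  4
 2 12  9  6
 1  0  8 13
 5 15  7 14

After move 4 (L):
 3 11 10  4
 2 12  9  6
 0  1  8 13
 5 15  7 14

After move 5 (U):
 3 11 10  4
 0 12  9  6
 2  1  8 13
 5 15  7 14

Answer: 3, 11, 10, 4, 0, 12, 9, 6, 2, 1, 8, 13, 5, 15, 7, 14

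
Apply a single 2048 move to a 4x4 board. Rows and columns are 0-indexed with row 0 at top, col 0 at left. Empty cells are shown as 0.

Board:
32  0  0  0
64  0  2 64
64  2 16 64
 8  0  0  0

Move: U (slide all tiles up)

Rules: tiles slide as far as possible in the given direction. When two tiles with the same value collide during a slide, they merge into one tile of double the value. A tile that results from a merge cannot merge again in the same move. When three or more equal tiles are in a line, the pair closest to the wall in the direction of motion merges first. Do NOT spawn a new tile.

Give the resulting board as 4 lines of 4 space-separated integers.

Answer:  32   2   2 128
128   0  16   0
  8   0   0   0
  0   0   0   0

Derivation:
Slide up:
col 0: [32, 64, 64, 8] -> [32, 128, 8, 0]
col 1: [0, 0, 2, 0] -> [2, 0, 0, 0]
col 2: [0, 2, 16, 0] -> [2, 16, 0, 0]
col 3: [0, 64, 64, 0] -> [128, 0, 0, 0]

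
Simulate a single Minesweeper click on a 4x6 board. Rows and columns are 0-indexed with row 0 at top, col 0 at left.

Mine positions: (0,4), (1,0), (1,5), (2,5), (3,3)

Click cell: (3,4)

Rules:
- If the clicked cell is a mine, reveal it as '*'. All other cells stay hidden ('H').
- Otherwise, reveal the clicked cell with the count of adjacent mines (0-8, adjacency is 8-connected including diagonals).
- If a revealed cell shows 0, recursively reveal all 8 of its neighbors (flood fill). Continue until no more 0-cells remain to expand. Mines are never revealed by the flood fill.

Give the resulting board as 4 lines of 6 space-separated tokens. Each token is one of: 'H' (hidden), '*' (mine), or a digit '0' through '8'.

H H H H H H
H H H H H H
H H H H H H
H H H H 2 H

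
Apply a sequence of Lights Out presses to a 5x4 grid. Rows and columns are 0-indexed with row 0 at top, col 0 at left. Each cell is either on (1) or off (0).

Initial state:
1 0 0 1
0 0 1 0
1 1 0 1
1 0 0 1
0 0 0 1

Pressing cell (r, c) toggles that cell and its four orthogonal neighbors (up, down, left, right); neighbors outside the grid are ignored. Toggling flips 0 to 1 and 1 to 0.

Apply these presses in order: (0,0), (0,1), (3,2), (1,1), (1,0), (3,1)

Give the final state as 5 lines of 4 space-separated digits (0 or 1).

After press 1 at (0,0):
0 1 0 1
1 0 1 0
1 1 0 1
1 0 0 1
0 0 0 1

After press 2 at (0,1):
1 0 1 1
1 1 1 0
1 1 0 1
1 0 0 1
0 0 0 1

After press 3 at (3,2):
1 0 1 1
1 1 1 0
1 1 1 1
1 1 1 0
0 0 1 1

After press 4 at (1,1):
1 1 1 1
0 0 0 0
1 0 1 1
1 1 1 0
0 0 1 1

After press 5 at (1,0):
0 1 1 1
1 1 0 0
0 0 1 1
1 1 1 0
0 0 1 1

After press 6 at (3,1):
0 1 1 1
1 1 0 0
0 1 1 1
0 0 0 0
0 1 1 1

Answer: 0 1 1 1
1 1 0 0
0 1 1 1
0 0 0 0
0 1 1 1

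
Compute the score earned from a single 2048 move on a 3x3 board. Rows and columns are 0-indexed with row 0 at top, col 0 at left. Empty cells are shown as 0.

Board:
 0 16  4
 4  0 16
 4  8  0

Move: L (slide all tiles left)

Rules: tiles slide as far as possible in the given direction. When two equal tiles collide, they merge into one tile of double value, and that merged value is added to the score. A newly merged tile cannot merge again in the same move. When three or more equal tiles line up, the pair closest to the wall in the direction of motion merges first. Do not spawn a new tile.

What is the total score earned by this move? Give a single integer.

Answer: 0

Derivation:
Slide left:
row 0: [0, 16, 4] -> [16, 4, 0]  score +0 (running 0)
row 1: [4, 0, 16] -> [4, 16, 0]  score +0 (running 0)
row 2: [4, 8, 0] -> [4, 8, 0]  score +0 (running 0)
Board after move:
16  4  0
 4 16  0
 4  8  0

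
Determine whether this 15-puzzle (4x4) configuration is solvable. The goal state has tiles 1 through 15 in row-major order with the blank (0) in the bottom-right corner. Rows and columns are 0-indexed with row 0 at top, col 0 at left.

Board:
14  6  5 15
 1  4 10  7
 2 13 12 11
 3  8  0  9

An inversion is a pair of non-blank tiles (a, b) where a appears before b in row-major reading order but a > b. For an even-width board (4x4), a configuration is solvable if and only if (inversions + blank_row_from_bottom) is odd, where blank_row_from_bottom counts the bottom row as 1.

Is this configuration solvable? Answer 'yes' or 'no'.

Answer: yes

Derivation:
Inversions: 54
Blank is in row 3 (0-indexed from top), which is row 1 counting from the bottom (bottom = 1).
54 + 1 = 55, which is odd, so the puzzle is solvable.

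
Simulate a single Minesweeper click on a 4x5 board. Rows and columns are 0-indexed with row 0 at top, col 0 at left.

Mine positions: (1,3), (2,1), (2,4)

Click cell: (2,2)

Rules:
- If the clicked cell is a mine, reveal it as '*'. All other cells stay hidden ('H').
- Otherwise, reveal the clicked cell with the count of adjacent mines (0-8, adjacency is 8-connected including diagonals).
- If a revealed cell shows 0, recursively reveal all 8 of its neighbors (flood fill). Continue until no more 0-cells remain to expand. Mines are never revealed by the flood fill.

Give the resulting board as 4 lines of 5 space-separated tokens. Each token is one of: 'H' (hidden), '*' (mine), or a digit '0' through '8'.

H H H H H
H H H H H
H H 2 H H
H H H H H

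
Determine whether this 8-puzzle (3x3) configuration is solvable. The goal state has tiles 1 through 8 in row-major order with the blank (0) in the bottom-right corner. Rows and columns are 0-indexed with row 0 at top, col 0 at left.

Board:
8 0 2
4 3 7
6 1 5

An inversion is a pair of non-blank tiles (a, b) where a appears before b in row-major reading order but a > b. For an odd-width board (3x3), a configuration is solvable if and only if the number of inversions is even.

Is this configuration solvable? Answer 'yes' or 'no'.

Inversions (pairs i<j in row-major order where tile[i] > tile[j] > 0): 16
16 is even, so the puzzle is solvable.

Answer: yes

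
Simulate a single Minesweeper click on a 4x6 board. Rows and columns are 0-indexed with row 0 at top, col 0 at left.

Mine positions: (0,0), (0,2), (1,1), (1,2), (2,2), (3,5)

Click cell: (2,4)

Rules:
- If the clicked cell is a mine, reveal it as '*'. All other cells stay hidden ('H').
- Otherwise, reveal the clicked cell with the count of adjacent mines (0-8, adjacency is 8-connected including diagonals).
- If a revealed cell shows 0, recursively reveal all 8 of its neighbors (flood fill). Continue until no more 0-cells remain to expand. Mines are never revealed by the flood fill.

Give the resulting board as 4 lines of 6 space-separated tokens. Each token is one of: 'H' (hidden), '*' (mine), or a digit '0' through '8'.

H H H H H H
H H H H H H
H H H H 1 H
H H H H H H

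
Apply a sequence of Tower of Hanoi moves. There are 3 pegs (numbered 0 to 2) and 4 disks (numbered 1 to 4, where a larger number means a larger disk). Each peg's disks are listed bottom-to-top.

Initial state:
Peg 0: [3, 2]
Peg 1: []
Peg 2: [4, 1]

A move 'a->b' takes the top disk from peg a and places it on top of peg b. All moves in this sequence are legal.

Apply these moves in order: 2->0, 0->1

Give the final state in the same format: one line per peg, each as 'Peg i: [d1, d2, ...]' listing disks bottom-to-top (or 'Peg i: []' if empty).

Answer: Peg 0: [3, 2]
Peg 1: [1]
Peg 2: [4]

Derivation:
After move 1 (2->0):
Peg 0: [3, 2, 1]
Peg 1: []
Peg 2: [4]

After move 2 (0->1):
Peg 0: [3, 2]
Peg 1: [1]
Peg 2: [4]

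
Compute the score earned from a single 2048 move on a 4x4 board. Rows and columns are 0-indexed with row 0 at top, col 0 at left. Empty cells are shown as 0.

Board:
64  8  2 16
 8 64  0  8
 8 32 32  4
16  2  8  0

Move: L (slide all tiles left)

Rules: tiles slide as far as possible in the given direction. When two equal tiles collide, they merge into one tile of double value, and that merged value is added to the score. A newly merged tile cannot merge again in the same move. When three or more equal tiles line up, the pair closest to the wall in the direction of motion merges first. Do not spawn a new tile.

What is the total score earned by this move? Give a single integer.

Slide left:
row 0: [64, 8, 2, 16] -> [64, 8, 2, 16]  score +0 (running 0)
row 1: [8, 64, 0, 8] -> [8, 64, 8, 0]  score +0 (running 0)
row 2: [8, 32, 32, 4] -> [8, 64, 4, 0]  score +64 (running 64)
row 3: [16, 2, 8, 0] -> [16, 2, 8, 0]  score +0 (running 64)
Board after move:
64  8  2 16
 8 64  8  0
 8 64  4  0
16  2  8  0

Answer: 64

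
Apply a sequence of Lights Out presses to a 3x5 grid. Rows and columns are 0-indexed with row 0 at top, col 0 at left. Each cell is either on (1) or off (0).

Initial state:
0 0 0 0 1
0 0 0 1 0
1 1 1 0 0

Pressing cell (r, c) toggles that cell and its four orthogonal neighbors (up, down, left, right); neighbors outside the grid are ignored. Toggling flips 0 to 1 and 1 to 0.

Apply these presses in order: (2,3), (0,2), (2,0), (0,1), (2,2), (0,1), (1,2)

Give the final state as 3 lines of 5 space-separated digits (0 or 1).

After press 1 at (2,3):
0 0 0 0 1
0 0 0 0 0
1 1 0 1 1

After press 2 at (0,2):
0 1 1 1 1
0 0 1 0 0
1 1 0 1 1

After press 3 at (2,0):
0 1 1 1 1
1 0 1 0 0
0 0 0 1 1

After press 4 at (0,1):
1 0 0 1 1
1 1 1 0 0
0 0 0 1 1

After press 5 at (2,2):
1 0 0 1 1
1 1 0 0 0
0 1 1 0 1

After press 6 at (0,1):
0 1 1 1 1
1 0 0 0 0
0 1 1 0 1

After press 7 at (1,2):
0 1 0 1 1
1 1 1 1 0
0 1 0 0 1

Answer: 0 1 0 1 1
1 1 1 1 0
0 1 0 0 1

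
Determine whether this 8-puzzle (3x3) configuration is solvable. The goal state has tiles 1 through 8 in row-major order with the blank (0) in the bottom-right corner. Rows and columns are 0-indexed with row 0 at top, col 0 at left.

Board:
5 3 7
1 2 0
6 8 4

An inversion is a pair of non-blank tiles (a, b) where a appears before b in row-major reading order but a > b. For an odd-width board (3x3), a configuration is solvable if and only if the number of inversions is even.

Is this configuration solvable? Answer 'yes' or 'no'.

Inversions (pairs i<j in row-major order where tile[i] > tile[j] > 0): 12
12 is even, so the puzzle is solvable.

Answer: yes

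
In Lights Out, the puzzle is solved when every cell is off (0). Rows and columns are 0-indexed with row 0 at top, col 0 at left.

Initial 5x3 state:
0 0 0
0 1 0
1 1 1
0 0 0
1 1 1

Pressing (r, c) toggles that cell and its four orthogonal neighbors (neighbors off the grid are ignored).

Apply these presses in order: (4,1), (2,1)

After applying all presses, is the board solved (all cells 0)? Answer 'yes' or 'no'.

Answer: yes

Derivation:
After press 1 at (4,1):
0 0 0
0 1 0
1 1 1
0 1 0
0 0 0

After press 2 at (2,1):
0 0 0
0 0 0
0 0 0
0 0 0
0 0 0

Lights still on: 0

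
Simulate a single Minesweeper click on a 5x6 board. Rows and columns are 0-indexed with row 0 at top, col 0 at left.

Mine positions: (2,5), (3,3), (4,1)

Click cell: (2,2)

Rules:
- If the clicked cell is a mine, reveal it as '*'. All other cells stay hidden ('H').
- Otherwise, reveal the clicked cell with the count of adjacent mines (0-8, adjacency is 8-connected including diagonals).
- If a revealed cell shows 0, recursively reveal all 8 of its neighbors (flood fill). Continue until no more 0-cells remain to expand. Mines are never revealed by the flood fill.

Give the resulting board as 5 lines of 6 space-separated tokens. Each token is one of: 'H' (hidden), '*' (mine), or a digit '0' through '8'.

H H H H H H
H H H H H H
H H 1 H H H
H H H H H H
H H H H H H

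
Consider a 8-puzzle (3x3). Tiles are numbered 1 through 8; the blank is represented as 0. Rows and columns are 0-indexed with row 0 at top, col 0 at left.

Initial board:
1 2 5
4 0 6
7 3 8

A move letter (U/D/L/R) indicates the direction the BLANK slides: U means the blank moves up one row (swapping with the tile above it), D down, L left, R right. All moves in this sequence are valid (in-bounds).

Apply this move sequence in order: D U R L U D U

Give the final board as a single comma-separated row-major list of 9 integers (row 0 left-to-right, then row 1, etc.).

Answer: 1, 0, 5, 4, 2, 6, 7, 3, 8

Derivation:
After move 1 (D):
1 2 5
4 3 6
7 0 8

After move 2 (U):
1 2 5
4 0 6
7 3 8

After move 3 (R):
1 2 5
4 6 0
7 3 8

After move 4 (L):
1 2 5
4 0 6
7 3 8

After move 5 (U):
1 0 5
4 2 6
7 3 8

After move 6 (D):
1 2 5
4 0 6
7 3 8

After move 7 (U):
1 0 5
4 2 6
7 3 8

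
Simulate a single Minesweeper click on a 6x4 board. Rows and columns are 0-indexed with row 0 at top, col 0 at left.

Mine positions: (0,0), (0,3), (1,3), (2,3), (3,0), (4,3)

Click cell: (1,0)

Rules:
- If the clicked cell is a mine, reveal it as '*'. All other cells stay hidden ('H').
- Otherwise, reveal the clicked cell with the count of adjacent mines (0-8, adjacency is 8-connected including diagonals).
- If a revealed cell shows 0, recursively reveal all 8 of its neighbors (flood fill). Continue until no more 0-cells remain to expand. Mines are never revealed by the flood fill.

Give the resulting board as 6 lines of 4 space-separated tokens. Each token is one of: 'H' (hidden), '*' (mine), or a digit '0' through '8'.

H H H H
1 H H H
H H H H
H H H H
H H H H
H H H H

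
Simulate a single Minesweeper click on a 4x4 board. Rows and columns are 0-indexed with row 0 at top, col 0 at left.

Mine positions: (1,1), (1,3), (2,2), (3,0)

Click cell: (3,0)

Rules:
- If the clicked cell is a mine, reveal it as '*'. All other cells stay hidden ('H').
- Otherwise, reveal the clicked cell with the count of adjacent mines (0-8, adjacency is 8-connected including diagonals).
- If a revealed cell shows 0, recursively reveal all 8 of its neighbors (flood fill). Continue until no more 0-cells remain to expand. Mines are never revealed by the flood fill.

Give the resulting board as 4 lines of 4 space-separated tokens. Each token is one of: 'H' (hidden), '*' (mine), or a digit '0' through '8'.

H H H H
H H H H
H H H H
* H H H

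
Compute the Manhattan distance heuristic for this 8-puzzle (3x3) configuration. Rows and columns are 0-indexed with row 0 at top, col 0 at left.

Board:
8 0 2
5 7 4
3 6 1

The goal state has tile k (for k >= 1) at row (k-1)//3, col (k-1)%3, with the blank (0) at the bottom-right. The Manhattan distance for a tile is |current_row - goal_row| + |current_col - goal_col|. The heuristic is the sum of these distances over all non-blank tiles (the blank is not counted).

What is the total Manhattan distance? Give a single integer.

Answer: 19

Derivation:
Tile 8: (0,0)->(2,1) = 3
Tile 2: (0,2)->(0,1) = 1
Tile 5: (1,0)->(1,1) = 1
Tile 7: (1,1)->(2,0) = 2
Tile 4: (1,2)->(1,0) = 2
Tile 3: (2,0)->(0,2) = 4
Tile 6: (2,1)->(1,2) = 2
Tile 1: (2,2)->(0,0) = 4
Sum: 3 + 1 + 1 + 2 + 2 + 4 + 2 + 4 = 19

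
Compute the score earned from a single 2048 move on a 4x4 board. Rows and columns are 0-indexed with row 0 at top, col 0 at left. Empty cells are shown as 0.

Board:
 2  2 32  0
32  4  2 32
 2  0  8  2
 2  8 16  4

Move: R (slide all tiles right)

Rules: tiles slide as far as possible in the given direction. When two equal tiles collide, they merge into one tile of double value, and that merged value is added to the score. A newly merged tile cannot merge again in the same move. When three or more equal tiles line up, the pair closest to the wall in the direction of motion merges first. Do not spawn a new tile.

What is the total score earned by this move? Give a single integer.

Answer: 4

Derivation:
Slide right:
row 0: [2, 2, 32, 0] -> [0, 0, 4, 32]  score +4 (running 4)
row 1: [32, 4, 2, 32] -> [32, 4, 2, 32]  score +0 (running 4)
row 2: [2, 0, 8, 2] -> [0, 2, 8, 2]  score +0 (running 4)
row 3: [2, 8, 16, 4] -> [2, 8, 16, 4]  score +0 (running 4)
Board after move:
 0  0  4 32
32  4  2 32
 0  2  8  2
 2  8 16  4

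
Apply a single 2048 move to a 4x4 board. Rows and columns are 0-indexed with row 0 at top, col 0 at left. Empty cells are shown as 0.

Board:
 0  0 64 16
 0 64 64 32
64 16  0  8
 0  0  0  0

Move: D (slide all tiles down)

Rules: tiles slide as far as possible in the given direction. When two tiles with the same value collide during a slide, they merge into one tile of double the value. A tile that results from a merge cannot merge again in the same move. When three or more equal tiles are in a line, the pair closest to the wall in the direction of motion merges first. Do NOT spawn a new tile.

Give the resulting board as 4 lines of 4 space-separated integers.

Slide down:
col 0: [0, 0, 64, 0] -> [0, 0, 0, 64]
col 1: [0, 64, 16, 0] -> [0, 0, 64, 16]
col 2: [64, 64, 0, 0] -> [0, 0, 0, 128]
col 3: [16, 32, 8, 0] -> [0, 16, 32, 8]

Answer:   0   0   0   0
  0   0   0  16
  0  64   0  32
 64  16 128   8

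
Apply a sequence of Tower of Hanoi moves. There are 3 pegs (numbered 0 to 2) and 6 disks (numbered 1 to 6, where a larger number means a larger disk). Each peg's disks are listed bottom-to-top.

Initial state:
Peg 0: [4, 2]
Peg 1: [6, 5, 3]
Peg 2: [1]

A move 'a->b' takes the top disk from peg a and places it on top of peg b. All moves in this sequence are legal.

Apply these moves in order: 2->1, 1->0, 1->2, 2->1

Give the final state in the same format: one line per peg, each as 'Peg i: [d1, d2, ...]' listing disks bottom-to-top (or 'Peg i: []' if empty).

After move 1 (2->1):
Peg 0: [4, 2]
Peg 1: [6, 5, 3, 1]
Peg 2: []

After move 2 (1->0):
Peg 0: [4, 2, 1]
Peg 1: [6, 5, 3]
Peg 2: []

After move 3 (1->2):
Peg 0: [4, 2, 1]
Peg 1: [6, 5]
Peg 2: [3]

After move 4 (2->1):
Peg 0: [4, 2, 1]
Peg 1: [6, 5, 3]
Peg 2: []

Answer: Peg 0: [4, 2, 1]
Peg 1: [6, 5, 3]
Peg 2: []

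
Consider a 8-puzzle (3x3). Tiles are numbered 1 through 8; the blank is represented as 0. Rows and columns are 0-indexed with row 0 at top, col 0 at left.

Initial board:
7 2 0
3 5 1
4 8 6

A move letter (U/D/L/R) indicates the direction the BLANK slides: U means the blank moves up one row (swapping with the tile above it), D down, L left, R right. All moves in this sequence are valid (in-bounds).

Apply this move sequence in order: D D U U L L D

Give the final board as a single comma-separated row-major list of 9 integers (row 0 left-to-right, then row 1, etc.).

Answer: 3, 7, 2, 0, 5, 1, 4, 8, 6

Derivation:
After move 1 (D):
7 2 1
3 5 0
4 8 6

After move 2 (D):
7 2 1
3 5 6
4 8 0

After move 3 (U):
7 2 1
3 5 0
4 8 6

After move 4 (U):
7 2 0
3 5 1
4 8 6

After move 5 (L):
7 0 2
3 5 1
4 8 6

After move 6 (L):
0 7 2
3 5 1
4 8 6

After move 7 (D):
3 7 2
0 5 1
4 8 6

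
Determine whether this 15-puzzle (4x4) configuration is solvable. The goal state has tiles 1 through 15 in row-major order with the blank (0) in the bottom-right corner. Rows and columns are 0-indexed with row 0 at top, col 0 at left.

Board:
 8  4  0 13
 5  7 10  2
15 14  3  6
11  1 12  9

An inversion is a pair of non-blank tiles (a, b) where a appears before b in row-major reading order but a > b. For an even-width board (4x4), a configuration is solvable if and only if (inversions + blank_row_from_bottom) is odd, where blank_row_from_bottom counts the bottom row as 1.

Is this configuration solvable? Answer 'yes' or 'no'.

Inversions: 51
Blank is in row 0 (0-indexed from top), which is row 4 counting from the bottom (bottom = 1).
51 + 4 = 55, which is odd, so the puzzle is solvable.

Answer: yes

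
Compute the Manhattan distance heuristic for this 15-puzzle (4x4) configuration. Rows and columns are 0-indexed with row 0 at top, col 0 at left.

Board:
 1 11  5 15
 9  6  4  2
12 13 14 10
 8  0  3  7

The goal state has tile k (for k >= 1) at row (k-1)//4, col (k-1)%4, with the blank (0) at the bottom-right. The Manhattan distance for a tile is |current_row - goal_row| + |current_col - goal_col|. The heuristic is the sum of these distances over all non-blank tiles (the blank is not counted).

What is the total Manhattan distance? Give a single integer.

Tile 1: (0,0)->(0,0) = 0
Tile 11: (0,1)->(2,2) = 3
Tile 5: (0,2)->(1,0) = 3
Tile 15: (0,3)->(3,2) = 4
Tile 9: (1,0)->(2,0) = 1
Tile 6: (1,1)->(1,1) = 0
Tile 4: (1,2)->(0,3) = 2
Tile 2: (1,3)->(0,1) = 3
Tile 12: (2,0)->(2,3) = 3
Tile 13: (2,1)->(3,0) = 2
Tile 14: (2,2)->(3,1) = 2
Tile 10: (2,3)->(2,1) = 2
Tile 8: (3,0)->(1,3) = 5
Tile 3: (3,2)->(0,2) = 3
Tile 7: (3,3)->(1,2) = 3
Sum: 0 + 3 + 3 + 4 + 1 + 0 + 2 + 3 + 3 + 2 + 2 + 2 + 5 + 3 + 3 = 36

Answer: 36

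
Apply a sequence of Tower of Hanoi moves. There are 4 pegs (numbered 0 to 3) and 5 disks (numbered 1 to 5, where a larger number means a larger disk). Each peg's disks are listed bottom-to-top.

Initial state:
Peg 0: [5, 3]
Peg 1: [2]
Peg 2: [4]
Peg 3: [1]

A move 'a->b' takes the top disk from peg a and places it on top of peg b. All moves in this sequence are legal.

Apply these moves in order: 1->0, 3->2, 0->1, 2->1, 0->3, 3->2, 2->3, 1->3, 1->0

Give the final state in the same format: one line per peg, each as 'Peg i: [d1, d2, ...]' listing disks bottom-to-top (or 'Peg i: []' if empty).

Answer: Peg 0: [5, 2]
Peg 1: []
Peg 2: [4]
Peg 3: [3, 1]

Derivation:
After move 1 (1->0):
Peg 0: [5, 3, 2]
Peg 1: []
Peg 2: [4]
Peg 3: [1]

After move 2 (3->2):
Peg 0: [5, 3, 2]
Peg 1: []
Peg 2: [4, 1]
Peg 3: []

After move 3 (0->1):
Peg 0: [5, 3]
Peg 1: [2]
Peg 2: [4, 1]
Peg 3: []

After move 4 (2->1):
Peg 0: [5, 3]
Peg 1: [2, 1]
Peg 2: [4]
Peg 3: []

After move 5 (0->3):
Peg 0: [5]
Peg 1: [2, 1]
Peg 2: [4]
Peg 3: [3]

After move 6 (3->2):
Peg 0: [5]
Peg 1: [2, 1]
Peg 2: [4, 3]
Peg 3: []

After move 7 (2->3):
Peg 0: [5]
Peg 1: [2, 1]
Peg 2: [4]
Peg 3: [3]

After move 8 (1->3):
Peg 0: [5]
Peg 1: [2]
Peg 2: [4]
Peg 3: [3, 1]

After move 9 (1->0):
Peg 0: [5, 2]
Peg 1: []
Peg 2: [4]
Peg 3: [3, 1]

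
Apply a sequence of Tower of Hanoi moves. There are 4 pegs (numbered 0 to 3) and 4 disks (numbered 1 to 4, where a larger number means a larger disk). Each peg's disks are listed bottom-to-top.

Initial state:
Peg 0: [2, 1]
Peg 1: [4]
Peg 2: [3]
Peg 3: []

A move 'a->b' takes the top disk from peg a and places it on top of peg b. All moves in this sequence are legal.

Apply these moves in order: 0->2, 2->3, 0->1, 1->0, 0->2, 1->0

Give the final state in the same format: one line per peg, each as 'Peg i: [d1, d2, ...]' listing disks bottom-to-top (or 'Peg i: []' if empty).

After move 1 (0->2):
Peg 0: [2]
Peg 1: [4]
Peg 2: [3, 1]
Peg 3: []

After move 2 (2->3):
Peg 0: [2]
Peg 1: [4]
Peg 2: [3]
Peg 3: [1]

After move 3 (0->1):
Peg 0: []
Peg 1: [4, 2]
Peg 2: [3]
Peg 3: [1]

After move 4 (1->0):
Peg 0: [2]
Peg 1: [4]
Peg 2: [3]
Peg 3: [1]

After move 5 (0->2):
Peg 0: []
Peg 1: [4]
Peg 2: [3, 2]
Peg 3: [1]

After move 6 (1->0):
Peg 0: [4]
Peg 1: []
Peg 2: [3, 2]
Peg 3: [1]

Answer: Peg 0: [4]
Peg 1: []
Peg 2: [3, 2]
Peg 3: [1]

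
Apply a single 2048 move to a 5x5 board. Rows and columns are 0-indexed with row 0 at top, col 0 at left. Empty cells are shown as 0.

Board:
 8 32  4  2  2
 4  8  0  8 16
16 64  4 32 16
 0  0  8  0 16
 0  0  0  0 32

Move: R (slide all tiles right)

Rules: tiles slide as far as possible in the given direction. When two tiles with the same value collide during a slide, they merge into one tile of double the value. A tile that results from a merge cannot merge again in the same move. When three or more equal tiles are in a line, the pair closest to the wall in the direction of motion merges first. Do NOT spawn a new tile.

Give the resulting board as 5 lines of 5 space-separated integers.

Answer:  0  8 32  4  4
 0  0  4 16 16
16 64  4 32 16
 0  0  0  8 16
 0  0  0  0 32

Derivation:
Slide right:
row 0: [8, 32, 4, 2, 2] -> [0, 8, 32, 4, 4]
row 1: [4, 8, 0, 8, 16] -> [0, 0, 4, 16, 16]
row 2: [16, 64, 4, 32, 16] -> [16, 64, 4, 32, 16]
row 3: [0, 0, 8, 0, 16] -> [0, 0, 0, 8, 16]
row 4: [0, 0, 0, 0, 32] -> [0, 0, 0, 0, 32]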